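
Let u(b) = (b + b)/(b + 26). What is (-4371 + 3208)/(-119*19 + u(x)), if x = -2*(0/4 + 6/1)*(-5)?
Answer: 50009/97163 ≈ 0.51469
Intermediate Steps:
x = 60 (x = -2*(0*(¼) + 6*1)*(-5) = -2*(0 + 6)*(-5) = -2*6*(-5) = -12*(-5) = 60)
u(b) = 2*b/(26 + b) (u(b) = (2*b)/(26 + b) = 2*b/(26 + b))
(-4371 + 3208)/(-119*19 + u(x)) = (-4371 + 3208)/(-119*19 + 2*60/(26 + 60)) = -1163/(-2261 + 2*60/86) = -1163/(-2261 + 2*60*(1/86)) = -1163/(-2261 + 60/43) = -1163/(-97163/43) = -1163*(-43/97163) = 50009/97163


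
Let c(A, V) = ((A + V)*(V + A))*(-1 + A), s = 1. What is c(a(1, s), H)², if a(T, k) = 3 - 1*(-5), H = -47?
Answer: 113358609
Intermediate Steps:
a(T, k) = 8 (a(T, k) = 3 + 5 = 8)
c(A, V) = (A + V)²*(-1 + A) (c(A, V) = ((A + V)*(A + V))*(-1 + A) = (A + V)²*(-1 + A))
c(a(1, s), H)² = ((8 - 47)²*(-1 + 8))² = ((-39)²*7)² = (1521*7)² = 10647² = 113358609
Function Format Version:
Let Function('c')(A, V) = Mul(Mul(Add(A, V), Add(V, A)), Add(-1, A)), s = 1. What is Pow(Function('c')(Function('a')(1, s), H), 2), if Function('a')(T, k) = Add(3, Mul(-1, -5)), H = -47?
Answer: 113358609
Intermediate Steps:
Function('a')(T, k) = 8 (Function('a')(T, k) = Add(3, 5) = 8)
Function('c')(A, V) = Mul(Pow(Add(A, V), 2), Add(-1, A)) (Function('c')(A, V) = Mul(Mul(Add(A, V), Add(A, V)), Add(-1, A)) = Mul(Pow(Add(A, V), 2), Add(-1, A)))
Pow(Function('c')(Function('a')(1, s), H), 2) = Pow(Mul(Pow(Add(8, -47), 2), Add(-1, 8)), 2) = Pow(Mul(Pow(-39, 2), 7), 2) = Pow(Mul(1521, 7), 2) = Pow(10647, 2) = 113358609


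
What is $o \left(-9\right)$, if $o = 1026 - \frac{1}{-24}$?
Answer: $- \frac{73875}{8} \approx -9234.4$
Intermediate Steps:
$o = \frac{24625}{24}$ ($o = 1026 - - \frac{1}{24} = 1026 + \frac{1}{24} = \frac{24625}{24} \approx 1026.0$)
$o \left(-9\right) = \frac{24625}{24} \left(-9\right) = - \frac{73875}{8}$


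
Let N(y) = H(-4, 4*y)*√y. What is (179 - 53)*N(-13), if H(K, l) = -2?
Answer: -252*I*√13 ≈ -908.6*I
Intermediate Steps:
N(y) = -2*√y
(179 - 53)*N(-13) = (179 - 53)*(-2*I*√13) = 126*(-2*I*√13) = -252*I*√13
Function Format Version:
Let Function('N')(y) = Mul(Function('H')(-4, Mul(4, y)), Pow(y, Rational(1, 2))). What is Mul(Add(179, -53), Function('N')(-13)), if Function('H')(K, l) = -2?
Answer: Mul(-252, I, Pow(13, Rational(1, 2))) ≈ Mul(-908.60, I)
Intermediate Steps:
Function('N')(y) = Mul(-2, Pow(y, Rational(1, 2)))
Mul(Add(179, -53), Function('N')(-13)) = Mul(Add(179, -53), Mul(-2, Pow(-13, Rational(1, 2)))) = Mul(126, Mul(-2, Mul(I, Pow(13, Rational(1, 2))))) = Mul(126, Mul(-2, I, Pow(13, Rational(1, 2)))) = Mul(-252, I, Pow(13, Rational(1, 2)))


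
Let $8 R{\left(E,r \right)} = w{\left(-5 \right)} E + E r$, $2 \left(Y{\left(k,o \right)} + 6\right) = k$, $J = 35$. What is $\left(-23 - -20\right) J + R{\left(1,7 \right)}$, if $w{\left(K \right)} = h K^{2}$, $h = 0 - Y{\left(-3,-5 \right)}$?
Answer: $- \frac{1291}{16} \approx -80.688$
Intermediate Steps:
$Y{\left(k,o \right)} = -6 + \frac{k}{2}$
$h = \frac{15}{2}$ ($h = 0 - \left(-6 + \frac{1}{2} \left(-3\right)\right) = 0 - \left(-6 - \frac{3}{2}\right) = 0 - - \frac{15}{2} = 0 + \frac{15}{2} = \frac{15}{2} \approx 7.5$)
$w{\left(K \right)} = \frac{15 K^{2}}{2}$
$R{\left(E,r \right)} = \frac{375 E}{16} + \frac{E r}{8}$ ($R{\left(E,r \right)} = \frac{\frac{15 \left(-5\right)^{2}}{2} E + E r}{8} = \frac{\frac{15}{2} \cdot 25 E + E r}{8} = \frac{\frac{375 E}{2} + E r}{8} = \frac{375 E}{16} + \frac{E r}{8}$)
$\left(-23 - -20\right) J + R{\left(1,7 \right)} = \left(-23 - -20\right) 35 + \frac{1}{16} \cdot 1 \left(375 + 2 \cdot 7\right) = \left(-23 + 20\right) 35 + \frac{1}{16} \cdot 1 \left(375 + 14\right) = \left(-3\right) 35 + \frac{1}{16} \cdot 1 \cdot 389 = -105 + \frac{389}{16} = - \frac{1291}{16}$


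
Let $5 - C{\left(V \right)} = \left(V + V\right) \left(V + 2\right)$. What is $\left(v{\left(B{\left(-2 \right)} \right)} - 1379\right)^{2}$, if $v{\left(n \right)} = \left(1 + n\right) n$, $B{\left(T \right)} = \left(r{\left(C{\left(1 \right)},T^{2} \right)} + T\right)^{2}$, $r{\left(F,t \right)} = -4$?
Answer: $2209$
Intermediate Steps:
$C{\left(V \right)} = 5 - 2 V \left(2 + V\right)$ ($C{\left(V \right)} = 5 - \left(V + V\right) \left(V + 2\right) = 5 - 2 V \left(2 + V\right)$)
$B{\left(T \right)} = \left(-4 + T\right)^{2}$
$v{\left(n \right)} = n \left(1 + n\right)$
$\left(v{\left(B{\left(-2 \right)} \right)} - 1379\right)^{2} = \left(\left(-4 - 2\right)^{2} \left(1 + \left(-4 - 2\right)^{2}\right) - 1379\right)^{2} = \left(\left(-6\right)^{2} \left(1 + \left(-6\right)^{2}\right) - 1379\right)^{2} = \left(36 \left(1 + 36\right) - 1379\right)^{2} = \left(36 \cdot 37 - 1379\right)^{2} = \left(1332 - 1379\right)^{2} = \left(-47\right)^{2} = 2209$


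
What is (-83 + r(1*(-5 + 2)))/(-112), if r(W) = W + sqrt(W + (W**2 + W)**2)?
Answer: 43/56 - sqrt(33)/112 ≈ 0.71657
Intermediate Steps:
r(W) = W + sqrt(W + (W + W**2)**2)
(-83 + r(1*(-5 + 2)))/(-112) = (-83 + (1*(-5 + 2) + sqrt((1*(-5 + 2))*(1 + (1*(-5 + 2))*(1 + 1*(-5 + 2))**2))))/(-112) = -(-83 + (1*(-3) + sqrt((1*(-3))*(1 + (1*(-3))*(1 + 1*(-3))**2))))/112 = -(-83 + (-3 + sqrt(-3*(1 - 3*(1 - 3)**2))))/112 = -(-83 + (-3 + sqrt(-3*(1 - 3*(-2)**2))))/112 = -(-83 + (-3 + sqrt(-3*(1 - 3*4))))/112 = -(-83 + (-3 + sqrt(-3*(1 - 12))))/112 = -(-83 + (-3 + sqrt(-3*(-11))))/112 = -(-83 + (-3 + sqrt(33)))/112 = -(-86 + sqrt(33))/112 = 43/56 - sqrt(33)/112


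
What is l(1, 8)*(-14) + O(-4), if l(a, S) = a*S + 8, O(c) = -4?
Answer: -228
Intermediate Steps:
l(a, S) = 8 + S*a (l(a, S) = S*a + 8 = 8 + S*a)
l(1, 8)*(-14) + O(-4) = (8 + 8*1)*(-14) - 4 = (8 + 8)*(-14) - 4 = 16*(-14) - 4 = -224 - 4 = -228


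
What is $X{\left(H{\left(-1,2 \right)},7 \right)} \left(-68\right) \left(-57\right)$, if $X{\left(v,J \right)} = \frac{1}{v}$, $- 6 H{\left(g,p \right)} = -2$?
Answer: $11628$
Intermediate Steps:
$H{\left(g,p \right)} = \frac{1}{3}$ ($H{\left(g,p \right)} = \left(- \frac{1}{6}\right) \left(-2\right) = \frac{1}{3}$)
$X{\left(H{\left(-1,2 \right)},7 \right)} \left(-68\right) \left(-57\right) = \frac{1}{\frac{1}{3}} \left(-68\right) \left(-57\right) = 3 \left(-68\right) \left(-57\right) = \left(-204\right) \left(-57\right) = 11628$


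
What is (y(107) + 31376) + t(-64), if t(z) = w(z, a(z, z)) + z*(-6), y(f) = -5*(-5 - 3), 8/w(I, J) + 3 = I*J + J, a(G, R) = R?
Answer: 128122208/4029 ≈ 31800.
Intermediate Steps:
w(I, J) = 8/(-3 + J + I*J) (w(I, J) = 8/(-3 + (I*J + J)) = 8/(-3 + (J + I*J)) = 8/(-3 + J + I*J))
y(f) = 40 (y(f) = -5*(-8) = 40)
t(z) = -6*z + 8/(-3 + z + z²) (t(z) = 8/(-3 + z + z*z) + z*(-6) = 8/(-3 + z + z²) - 6*z = -6*z + 8/(-3 + z + z²))
(y(107) + 31376) + t(-64) = (40 + 31376) + 2*(4 - 3*(-64)*(-3 - 64 + (-64)²))/(-3 - 64 + (-64)²) = 31416 + 2*(4 - 3*(-64)*(-3 - 64 + 4096))/(-3 - 64 + 4096) = 31416 + 2*(4 - 3*(-64)*4029)/4029 = 31416 + 2*(1/4029)*(4 + 773568) = 31416 + 2*(1/4029)*773572 = 31416 + 1547144/4029 = 128122208/4029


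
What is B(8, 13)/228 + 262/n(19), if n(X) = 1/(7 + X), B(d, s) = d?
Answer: 388286/57 ≈ 6812.0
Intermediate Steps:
B(8, 13)/228 + 262/n(19) = 8/228 + 262/(1/(7 + 19)) = 8*(1/228) + 262/(1/26) = 2/57 + 262/(1/26) = 2/57 + 262*26 = 2/57 + 6812 = 388286/57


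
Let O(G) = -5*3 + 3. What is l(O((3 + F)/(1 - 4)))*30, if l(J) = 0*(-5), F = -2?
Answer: 0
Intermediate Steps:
O(G) = -12 (O(G) = -15 + 3 = -12)
l(J) = 0
l(O((3 + F)/(1 - 4)))*30 = 0*30 = 0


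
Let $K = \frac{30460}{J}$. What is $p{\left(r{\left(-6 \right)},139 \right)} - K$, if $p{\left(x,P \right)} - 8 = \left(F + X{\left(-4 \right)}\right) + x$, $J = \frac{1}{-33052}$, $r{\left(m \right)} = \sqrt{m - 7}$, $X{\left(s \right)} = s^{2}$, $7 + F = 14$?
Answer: $1006763951 + i \sqrt{13} \approx 1.0068 \cdot 10^{9} + 3.6056 i$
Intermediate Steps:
$F = 7$ ($F = -7 + 14 = 7$)
$r{\left(m \right)} = \sqrt{-7 + m}$
$J = - \frac{1}{33052} \approx -3.0255 \cdot 10^{-5}$
$p{\left(x,P \right)} = 31 + x$ ($p{\left(x,P \right)} = 8 + \left(\left(7 + \left(-4\right)^{2}\right) + x\right) = 8 + \left(\left(7 + 16\right) + x\right) = 8 + \left(23 + x\right) = 31 + x$)
$K = -1006763920$ ($K = \frac{30460}{- \frac{1}{33052}} = 30460 \left(-33052\right) = -1006763920$)
$p{\left(r{\left(-6 \right)},139 \right)} - K = \left(31 + \sqrt{-7 - 6}\right) - -1006763920 = \left(31 + \sqrt{-13}\right) + 1006763920 = \left(31 + i \sqrt{13}\right) + 1006763920 = 1006763951 + i \sqrt{13}$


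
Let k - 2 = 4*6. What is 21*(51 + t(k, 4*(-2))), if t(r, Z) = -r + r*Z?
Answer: -3843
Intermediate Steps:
k = 26 (k = 2 + 4*6 = 2 + 24 = 26)
t(r, Z) = -r + Z*r
21*(51 + t(k, 4*(-2))) = 21*(51 + 26*(-1 + 4*(-2))) = 21*(51 + 26*(-1 - 8)) = 21*(51 + 26*(-9)) = 21*(51 - 234) = 21*(-183) = -3843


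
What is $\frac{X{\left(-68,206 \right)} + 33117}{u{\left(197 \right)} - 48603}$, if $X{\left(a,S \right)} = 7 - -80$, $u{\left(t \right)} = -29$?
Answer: $- \frac{8301}{12158} \approx -0.68276$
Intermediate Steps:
$X{\left(a,S \right)} = 87$ ($X{\left(a,S \right)} = 7 + 80 = 87$)
$\frac{X{\left(-68,206 \right)} + 33117}{u{\left(197 \right)} - 48603} = \frac{87 + 33117}{-29 - 48603} = \frac{33204}{-48632} = 33204 \left(- \frac{1}{48632}\right) = - \frac{8301}{12158}$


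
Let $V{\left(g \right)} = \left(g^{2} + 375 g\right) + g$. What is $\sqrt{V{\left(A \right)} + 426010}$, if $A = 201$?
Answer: $\sqrt{541987} \approx 736.2$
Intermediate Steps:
$V{\left(g \right)} = g^{2} + 376 g$
$\sqrt{V{\left(A \right)} + 426010} = \sqrt{201 \left(376 + 201\right) + 426010} = \sqrt{201 \cdot 577 + 426010} = \sqrt{115977 + 426010} = \sqrt{541987}$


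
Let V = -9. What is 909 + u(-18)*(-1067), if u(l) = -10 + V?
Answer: 21182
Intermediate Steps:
u(l) = -19 (u(l) = -10 - 9 = -19)
909 + u(-18)*(-1067) = 909 - 19*(-1067) = 909 + 20273 = 21182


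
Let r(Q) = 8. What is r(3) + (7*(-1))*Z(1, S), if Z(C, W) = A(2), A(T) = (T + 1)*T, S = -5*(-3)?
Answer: -34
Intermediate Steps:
S = 15
A(T) = T*(1 + T) (A(T) = (1 + T)*T = T*(1 + T))
Z(C, W) = 6 (Z(C, W) = 2*(1 + 2) = 2*3 = 6)
r(3) + (7*(-1))*Z(1, S) = 8 + (7*(-1))*6 = 8 - 7*6 = 8 - 42 = -34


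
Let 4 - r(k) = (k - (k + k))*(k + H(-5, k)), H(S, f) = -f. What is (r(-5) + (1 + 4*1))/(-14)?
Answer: -9/14 ≈ -0.64286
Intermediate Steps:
r(k) = 4 (r(k) = 4 - (k - (k + k))*(k - k) = 4 - (k - 2*k)*0 = 4 - (-k)*0 = 4 - 1*0 = 4 + 0 = 4)
(r(-5) + (1 + 4*1))/(-14) = (4 + (1 + 4*1))/(-14) = -(4 + (1 + 4))/14 = -(4 + 5)/14 = -1/14*9 = -9/14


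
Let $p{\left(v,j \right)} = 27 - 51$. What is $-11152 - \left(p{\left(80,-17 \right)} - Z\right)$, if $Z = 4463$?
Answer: $-6665$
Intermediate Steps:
$p{\left(v,j \right)} = -24$
$-11152 - \left(p{\left(80,-17 \right)} - Z\right) = -11152 - \left(-24 - 4463\right) = -11152 - -4487 = -11152 + 4487 = -6665$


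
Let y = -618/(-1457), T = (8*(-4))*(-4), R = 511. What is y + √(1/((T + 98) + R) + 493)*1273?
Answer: 618/1457 + 19*√267783054/11 ≈ 28266.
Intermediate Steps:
T = 128 (T = -32*(-4) = 128)
y = 618/1457 (y = -618*(-1/1457) = 618/1457 ≈ 0.42416)
y + √(1/((T + 98) + R) + 493)*1273 = 618/1457 + √(1/((128 + 98) + 511) + 493)*1273 = 618/1457 + √(1/(226 + 511) + 493)*1273 = 618/1457 + √(1/737 + 493)*1273 = 618/1457 + √(363342/737)*1273 = 618/1457 + (√267783054/737)*1273 = 618/1457 + 19*√267783054/11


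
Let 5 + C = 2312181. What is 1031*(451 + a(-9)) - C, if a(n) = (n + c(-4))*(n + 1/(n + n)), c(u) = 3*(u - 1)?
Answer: -4869373/3 ≈ -1.6231e+6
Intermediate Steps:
C = 2312176 (C = -5 + 2312181 = 2312176)
c(u) = -3 + 3*u (c(u) = 3*(-1 + u) = -3 + 3*u)
a(n) = (-15 + n)*(n + 1/(2*n)) (a(n) = (n + (-3 + 3*(-4)))*(n + 1/(n + n)) = (n + (-3 - 12))*(n + 1/(2*n)) = (n - 15)*(n + 1/(2*n)) = (-15 + n)*(n + 1/(2*n)))
1031*(451 + a(-9)) - C = 1031*(451 + (½ + (-9)² - 15*(-9) - 15/2/(-9))) - 1*2312176 = 1031*(451 + (½ + 81 + 135 - 15/2*(-⅑))) - 2312176 = 1031*(451 + (½ + 81 + 135 + ⅚)) - 2312176 = 1031*(451 + 652/3) - 2312176 = 1031*(2005/3) - 2312176 = 2067155/3 - 2312176 = -4869373/3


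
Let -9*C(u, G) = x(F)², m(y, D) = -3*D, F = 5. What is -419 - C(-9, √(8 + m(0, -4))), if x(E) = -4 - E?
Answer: -410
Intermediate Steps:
C(u, G) = -9 (C(u, G) = -(-4 - 1*5)²/9 = -(-4 - 5)²/9 = -⅑*(-9)² = -⅑*81 = -9)
-419 - C(-9, √(8 + m(0, -4))) = -419 - 1*(-9) = -419 + 9 = -410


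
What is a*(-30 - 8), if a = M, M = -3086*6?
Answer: 703608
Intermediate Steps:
M = -18516
a = -18516
a*(-30 - 8) = -18516*(-30 - 8) = -18516*(-38) = 703608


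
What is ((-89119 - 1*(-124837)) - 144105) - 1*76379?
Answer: -184766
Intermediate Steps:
((-89119 - 1*(-124837)) - 144105) - 1*76379 = ((-89119 + 124837) - 144105) - 76379 = (35718 - 144105) - 76379 = -108387 - 76379 = -184766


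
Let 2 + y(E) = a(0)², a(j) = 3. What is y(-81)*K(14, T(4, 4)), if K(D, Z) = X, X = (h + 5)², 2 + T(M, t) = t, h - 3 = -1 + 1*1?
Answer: 448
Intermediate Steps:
h = 3 (h = 3 + (-1 + 1*1) = 3 + (-1 + 1) = 3 + 0 = 3)
T(M, t) = -2 + t
X = 64 (X = (3 + 5)² = 8² = 64)
y(E) = 7 (y(E) = -2 + 3² = -2 + 9 = 7)
K(D, Z) = 64
y(-81)*K(14, T(4, 4)) = 7*64 = 448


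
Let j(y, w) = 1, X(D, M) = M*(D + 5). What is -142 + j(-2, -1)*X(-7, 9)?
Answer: -160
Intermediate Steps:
X(D, M) = M*(5 + D)
-142 + j(-2, -1)*X(-7, 9) = -142 + 1*(9*(5 - 7)) = -142 + 1*(9*(-2)) = -142 + 1*(-18) = -142 - 18 = -160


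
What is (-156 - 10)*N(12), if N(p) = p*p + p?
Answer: -25896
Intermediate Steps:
N(p) = p + p**2 (N(p) = p**2 + p = p + p**2)
(-156 - 10)*N(12) = (-156 - 10)*(12*(1 + 12)) = -1992*13 = -166*156 = -25896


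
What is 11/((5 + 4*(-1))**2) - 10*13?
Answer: -119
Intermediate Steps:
11/((5 + 4*(-1))**2) - 10*13 = 11/((5 - 4)**2) - 130 = 11/(1**2) - 130 = 11/1 - 130 = 11*1 - 130 = 11 - 130 = -119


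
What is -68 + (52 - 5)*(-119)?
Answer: -5661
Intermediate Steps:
-68 + (52 - 5)*(-119) = -68 + 47*(-119) = -68 - 5593 = -5661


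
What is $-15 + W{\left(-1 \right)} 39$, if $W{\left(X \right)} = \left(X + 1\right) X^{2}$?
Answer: $-15$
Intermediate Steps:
$W{\left(X \right)} = X^{2} \left(1 + X\right)$ ($W{\left(X \right)} = \left(1 + X\right) X^{2} = X^{2} \left(1 + X\right)$)
$-15 + W{\left(-1 \right)} 39 = -15 + \left(-1\right)^{2} \left(1 - 1\right) 39 = -15 + 1 \cdot 0 \cdot 39 = -15 + 0 \cdot 39 = -15 + 0 = -15$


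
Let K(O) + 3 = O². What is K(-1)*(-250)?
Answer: 500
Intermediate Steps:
K(O) = -3 + O²
K(-1)*(-250) = (-3 + (-1)²)*(-250) = (-3 + 1)*(-250) = -2*(-250) = 500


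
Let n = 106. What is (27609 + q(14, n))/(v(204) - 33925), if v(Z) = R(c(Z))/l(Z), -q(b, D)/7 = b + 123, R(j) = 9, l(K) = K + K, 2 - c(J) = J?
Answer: -3624400/4613797 ≈ -0.78556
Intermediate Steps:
c(J) = 2 - J
l(K) = 2*K
q(b, D) = -861 - 7*b (q(b, D) = -7*(b + 123) = -7*(123 + b) = -861 - 7*b)
v(Z) = 9/(2*Z) (v(Z) = 9/((2*Z)) = 9*(1/(2*Z)) = 9/(2*Z))
(27609 + q(14, n))/(v(204) - 33925) = (27609 + (-861 - 7*14))/((9/2)/204 - 33925) = (27609 + (-861 - 98))/((9/2)*(1/204) - 33925) = (27609 - 959)/(3/136 - 33925) = 26650/(-4613797/136) = 26650*(-136/4613797) = -3624400/4613797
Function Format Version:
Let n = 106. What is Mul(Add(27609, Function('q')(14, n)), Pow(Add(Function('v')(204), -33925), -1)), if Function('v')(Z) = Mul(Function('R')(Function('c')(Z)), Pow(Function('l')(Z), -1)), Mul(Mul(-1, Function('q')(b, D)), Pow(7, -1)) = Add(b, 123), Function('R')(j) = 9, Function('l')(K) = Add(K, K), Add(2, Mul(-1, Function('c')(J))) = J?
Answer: Rational(-3624400, 4613797) ≈ -0.78556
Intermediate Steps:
Function('c')(J) = Add(2, Mul(-1, J))
Function('l')(K) = Mul(2, K)
Function('q')(b, D) = Add(-861, Mul(-7, b)) (Function('q')(b, D) = Mul(-7, Add(b, 123)) = Mul(-7, Add(123, b)) = Add(-861, Mul(-7, b)))
Function('v')(Z) = Mul(Rational(9, 2), Pow(Z, -1)) (Function('v')(Z) = Mul(9, Pow(Mul(2, Z), -1)) = Mul(9, Mul(Rational(1, 2), Pow(Z, -1))) = Mul(Rational(9, 2), Pow(Z, -1)))
Mul(Add(27609, Function('q')(14, n)), Pow(Add(Function('v')(204), -33925), -1)) = Mul(Add(27609, Add(-861, Mul(-7, 14))), Pow(Add(Mul(Rational(9, 2), Pow(204, -1)), -33925), -1)) = Mul(Add(27609, Add(-861, -98)), Pow(Add(Mul(Rational(9, 2), Rational(1, 204)), -33925), -1)) = Mul(Add(27609, -959), Pow(Add(Rational(3, 136), -33925), -1)) = Mul(26650, Pow(Rational(-4613797, 136), -1)) = Mul(26650, Rational(-136, 4613797)) = Rational(-3624400, 4613797)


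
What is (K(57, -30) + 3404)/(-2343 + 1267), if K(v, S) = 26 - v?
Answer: -3373/1076 ≈ -3.1348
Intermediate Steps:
(K(57, -30) + 3404)/(-2343 + 1267) = ((26 - 1*57) + 3404)/(-2343 + 1267) = ((26 - 57) + 3404)/(-1076) = (-31 + 3404)*(-1/1076) = 3373*(-1/1076) = -3373/1076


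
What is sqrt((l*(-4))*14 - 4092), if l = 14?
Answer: 2*I*sqrt(1219) ≈ 69.828*I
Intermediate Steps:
sqrt((l*(-4))*14 - 4092) = sqrt((14*(-4))*14 - 4092) = sqrt(-56*14 - 4092) = sqrt(-784 - 4092) = sqrt(-4876) = 2*I*sqrt(1219)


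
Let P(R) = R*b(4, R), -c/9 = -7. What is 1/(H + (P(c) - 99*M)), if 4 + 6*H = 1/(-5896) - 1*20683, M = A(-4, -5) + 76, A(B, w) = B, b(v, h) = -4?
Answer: -11792/127681811 ≈ -9.2355e-5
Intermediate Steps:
c = 63 (c = -9*(-7) = 63)
M = 72 (M = -4 + 76 = 72)
P(R) = -4*R (P(R) = R*(-4) = -4*R)
H = -40656851/11792 (H = -2/3 + (1/(-5896) - 1*20683)/6 = -2/3 + (-1/5896 - 20683)/6 = -2/3 + (1/6)*(-121946969/5896) = -2/3 - 121946969/35376 = -40656851/11792 ≈ -3447.8)
1/(H + (P(c) - 99*M)) = 1/(-40656851/11792 + (-4*63 - 99*72)) = 1/(-40656851/11792 + (-252 - 7128)) = 1/(-40656851/11792 - 7380) = 1/(-127681811/11792) = -11792/127681811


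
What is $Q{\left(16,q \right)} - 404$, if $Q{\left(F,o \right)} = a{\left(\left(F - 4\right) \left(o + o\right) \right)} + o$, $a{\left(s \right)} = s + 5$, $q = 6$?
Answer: $-249$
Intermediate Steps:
$a{\left(s \right)} = 5 + s$
$Q{\left(F,o \right)} = 5 + o + 2 o \left(-4 + F\right)$ ($Q{\left(F,o \right)} = \left(5 + \left(F - 4\right) \left(o + o\right)\right) + o = \left(5 + \left(-4 + F\right) 2 o\right) + o = \left(5 + 2 o \left(-4 + F\right)\right) + o = 5 + o + 2 o \left(-4 + F\right)$)
$Q{\left(16,q \right)} - 404 = \left(5 + 6 + 2 \cdot 6 \left(-4 + 16\right)\right) - 404 = \left(5 + 6 + 2 \cdot 6 \cdot 12\right) - 404 = \left(5 + 6 + 144\right) - 404 = 155 - 404 = -249$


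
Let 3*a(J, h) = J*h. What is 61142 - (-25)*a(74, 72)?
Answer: 105542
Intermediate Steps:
a(J, h) = J*h/3 (a(J, h) = (J*h)/3 = J*h/3)
61142 - (-25)*a(74, 72) = 61142 - (-25)*(1/3)*74*72 = 61142 - (-25)*1776 = 61142 - 1*(-44400) = 61142 + 44400 = 105542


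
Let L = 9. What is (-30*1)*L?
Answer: -270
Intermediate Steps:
(-30*1)*L = -30*1*9 = -30*9 = -270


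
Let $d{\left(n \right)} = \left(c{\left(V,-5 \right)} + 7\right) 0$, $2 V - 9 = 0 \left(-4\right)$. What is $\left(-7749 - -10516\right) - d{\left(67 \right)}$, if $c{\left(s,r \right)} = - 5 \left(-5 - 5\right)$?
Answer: $2767$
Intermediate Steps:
$V = \frac{9}{2}$ ($V = \frac{9}{2} + \frac{0 \left(-4\right)}{2} = \frac{9}{2} + \frac{1}{2} \cdot 0 = \frac{9}{2} + 0 = \frac{9}{2} \approx 4.5$)
$c{\left(s,r \right)} = 50$ ($c{\left(s,r \right)} = \left(-5\right) \left(-10\right) = 50$)
$d{\left(n \right)} = 0$ ($d{\left(n \right)} = \left(50 + 7\right) 0 = 57 \cdot 0 = 0$)
$\left(-7749 - -10516\right) - d{\left(67 \right)} = \left(-7749 - -10516\right) - 0 = \left(-7749 + 10516\right) + 0 = 2767 + 0 = 2767$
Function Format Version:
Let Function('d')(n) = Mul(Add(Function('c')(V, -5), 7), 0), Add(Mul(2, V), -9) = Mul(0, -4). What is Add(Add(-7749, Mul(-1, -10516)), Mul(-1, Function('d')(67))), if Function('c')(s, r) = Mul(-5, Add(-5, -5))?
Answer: 2767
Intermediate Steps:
V = Rational(9, 2) (V = Add(Rational(9, 2), Mul(Rational(1, 2), Mul(0, -4))) = Add(Rational(9, 2), Mul(Rational(1, 2), 0)) = Add(Rational(9, 2), 0) = Rational(9, 2) ≈ 4.5000)
Function('c')(s, r) = 50 (Function('c')(s, r) = Mul(-5, -10) = 50)
Function('d')(n) = 0 (Function('d')(n) = Mul(Add(50, 7), 0) = Mul(57, 0) = 0)
Add(Add(-7749, Mul(-1, -10516)), Mul(-1, Function('d')(67))) = Add(Add(-7749, Mul(-1, -10516)), Mul(-1, 0)) = Add(Add(-7749, 10516), 0) = Add(2767, 0) = 2767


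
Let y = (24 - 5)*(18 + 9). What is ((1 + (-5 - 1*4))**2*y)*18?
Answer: 590976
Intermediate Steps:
y = 513 (y = 19*27 = 513)
((1 + (-5 - 1*4))**2*y)*18 = ((1 + (-5 - 1*4))**2*513)*18 = ((1 + (-5 - 4))**2*513)*18 = ((1 - 9)**2*513)*18 = ((-8)**2*513)*18 = (64*513)*18 = 32832*18 = 590976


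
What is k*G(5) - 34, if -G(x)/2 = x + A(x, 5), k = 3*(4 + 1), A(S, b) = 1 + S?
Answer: -364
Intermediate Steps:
k = 15 (k = 3*5 = 15)
G(x) = -2 - 4*x (G(x) = -2*(x + (1 + x)) = -2*(1 + 2*x) = -2 - 4*x)
k*G(5) - 34 = 15*(-2 - 4*5) - 34 = 15*(-2 - 20) - 34 = 15*(-22) - 34 = -330 - 34 = -364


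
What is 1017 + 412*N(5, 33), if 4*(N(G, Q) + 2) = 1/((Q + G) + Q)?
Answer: 13806/71 ≈ 194.45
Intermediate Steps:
N(G, Q) = -2 + 1/(4*(G + 2*Q)) (N(G, Q) = -2 + 1/(4*((Q + G) + Q)) = -2 + 1/(4*((G + Q) + Q)) = -2 + 1/(4*(G + 2*Q)))
1017 + 412*N(5, 33) = 1017 + 412*((1 - 16*33 - 8*5)/(4*(5 + 2*33))) = 1017 + 412*((1 - 528 - 40)/(4*(5 + 66))) = 1017 + 412*((¼)*(-567)/71) = 1017 + 412*((¼)*(1/71)*(-567)) = 1017 + 412*(-567/284) = 1017 - 58401/71 = 13806/71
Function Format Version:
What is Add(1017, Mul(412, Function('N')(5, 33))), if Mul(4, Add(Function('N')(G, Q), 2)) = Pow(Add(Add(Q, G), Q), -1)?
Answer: Rational(13806, 71) ≈ 194.45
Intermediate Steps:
Function('N')(G, Q) = Add(-2, Mul(Rational(1, 4), Pow(Add(G, Mul(2, Q)), -1))) (Function('N')(G, Q) = Add(-2, Mul(Rational(1, 4), Pow(Add(Add(Q, G), Q), -1))) = Add(-2, Mul(Rational(1, 4), Pow(Add(Add(G, Q), Q), -1))) = Add(-2, Mul(Rational(1, 4), Pow(Add(G, Mul(2, Q)), -1))))
Add(1017, Mul(412, Function('N')(5, 33))) = Add(1017, Mul(412, Mul(Rational(1, 4), Pow(Add(5, Mul(2, 33)), -1), Add(1, Mul(-16, 33), Mul(-8, 5))))) = Add(1017, Mul(412, Mul(Rational(1, 4), Pow(Add(5, 66), -1), Add(1, -528, -40)))) = Add(1017, Mul(412, Mul(Rational(1, 4), Pow(71, -1), -567))) = Add(1017, Mul(412, Mul(Rational(1, 4), Rational(1, 71), -567))) = Add(1017, Mul(412, Rational(-567, 284))) = Add(1017, Rational(-58401, 71)) = Rational(13806, 71)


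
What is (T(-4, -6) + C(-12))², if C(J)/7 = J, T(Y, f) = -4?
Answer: 7744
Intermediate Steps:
C(J) = 7*J
(T(-4, -6) + C(-12))² = (-4 + 7*(-12))² = (-4 - 84)² = (-88)² = 7744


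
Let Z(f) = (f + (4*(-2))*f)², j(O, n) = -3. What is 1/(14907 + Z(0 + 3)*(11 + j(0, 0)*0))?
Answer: 1/19758 ≈ 5.0612e-5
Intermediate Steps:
Z(f) = 49*f² (Z(f) = (f - 8*f)² = (-7*f)² = 49*f²)
1/(14907 + Z(0 + 3)*(11 + j(0, 0)*0)) = 1/(14907 + (49*(0 + 3)²)*(11 - 3*0)) = 1/(14907 + (49*3²)*(11 + 0)) = 1/(14907 + (49*9)*11) = 1/(14907 + 441*11) = 1/(14907 + 4851) = 1/19758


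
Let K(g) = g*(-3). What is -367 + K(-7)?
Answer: -346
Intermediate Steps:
K(g) = -3*g
-367 + K(-7) = -367 - 3*(-7) = -367 + 21 = -346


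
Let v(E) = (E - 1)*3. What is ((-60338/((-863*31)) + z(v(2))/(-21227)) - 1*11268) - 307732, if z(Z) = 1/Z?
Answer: -543462993609575/1703657793 ≈ -3.1900e+5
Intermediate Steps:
v(E) = -3 + 3*E (v(E) = (-1 + E)*3 = -3 + 3*E)
((-60338/((-863*31)) + z(v(2))/(-21227)) - 1*11268) - 307732 = ((-60338/((-863*31)) + 1/((-3 + 3*2)*(-21227))) - 1*11268) - 307732 = ((-60338/(-26753) - 1/21227/(-3 + 6)) - 11268) - 307732 = ((-60338*(-1/26753) - 1/21227/3) - 11268) - 307732 = ((60338/26753 + (⅓)*(-1/21227)) - 11268) - 307732 = ((60338/26753 - 1/63681) - 11268) - 307732 = (3842357425/1703657793 - 11268) - 307732 = -19192973654099/1703657793 - 307732 = -543462993609575/1703657793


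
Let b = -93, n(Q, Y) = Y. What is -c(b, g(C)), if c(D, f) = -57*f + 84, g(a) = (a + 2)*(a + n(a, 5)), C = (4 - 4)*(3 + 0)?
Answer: 486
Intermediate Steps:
C = 0 (C = 0*3 = 0)
g(a) = (2 + a)*(5 + a) (g(a) = (a + 2)*(a + 5) = (2 + a)*(5 + a))
c(D, f) = 84 - 57*f
-c(b, g(C)) = -(84 - 57*(10 + 0**2 + 7*0)) = -(84 - 57*(10 + 0 + 0)) = -(84 - 57*10) = -(84 - 570) = -1*(-486) = 486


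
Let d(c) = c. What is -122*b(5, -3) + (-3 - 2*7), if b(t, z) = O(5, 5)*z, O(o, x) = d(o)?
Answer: 1813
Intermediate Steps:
O(o, x) = o
b(t, z) = 5*z
-122*b(5, -3) + (-3 - 2*7) = -610*(-3) + (-3 - 2*7) = -122*(-15) + (-3 - 14) = 1830 - 17 = 1813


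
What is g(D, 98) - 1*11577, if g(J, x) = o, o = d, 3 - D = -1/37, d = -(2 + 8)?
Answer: -11587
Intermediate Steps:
d = -10 (d = -1*10 = -10)
D = 112/37 (D = 3 - (-1)/37 = 3 - 1*(-1/37) = 3 + 1/37 = 112/37 ≈ 3.0270)
o = -10
g(J, x) = -10
g(D, 98) - 1*11577 = -10 - 1*11577 = -10 - 11577 = -11587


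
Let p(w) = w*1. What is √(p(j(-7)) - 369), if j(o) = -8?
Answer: I*√377 ≈ 19.417*I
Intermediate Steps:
p(w) = w
√(p(j(-7)) - 369) = √(-8 - 369) = √(-377) = I*√377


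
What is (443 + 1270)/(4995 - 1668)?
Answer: 571/1109 ≈ 0.51488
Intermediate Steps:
(443 + 1270)/(4995 - 1668) = 1713/3327 = 1713*(1/3327) = 571/1109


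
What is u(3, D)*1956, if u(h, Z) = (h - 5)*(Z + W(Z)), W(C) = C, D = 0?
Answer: 0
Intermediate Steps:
u(h, Z) = 2*Z*(-5 + h) (u(h, Z) = (h - 5)*(Z + Z) = (-5 + h)*(2*Z) = 2*Z*(-5 + h))
u(3, D)*1956 = (2*0*(-5 + 3))*1956 = (2*0*(-2))*1956 = 0*1956 = 0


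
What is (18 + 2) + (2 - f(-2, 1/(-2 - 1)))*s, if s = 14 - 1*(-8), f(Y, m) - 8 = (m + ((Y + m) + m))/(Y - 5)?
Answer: -850/7 ≈ -121.43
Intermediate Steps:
f(Y, m) = 8 + (Y + 3*m)/(-5 + Y) (f(Y, m) = 8 + (m + ((Y + m) + m))/(Y - 5) = 8 + (m + (Y + 2*m))/(-5 + Y) = 8 + (Y + 3*m)/(-5 + Y))
s = 22 (s = 14 + 8 = 22)
(18 + 2) + (2 - f(-2, 1/(-2 - 1)))*s = (18 + 2) + (2 - (-40 + 3/(-2 - 1) + 9*(-2))/(-5 - 2))*22 = 20 + (2 - (-40 + 3/(-3) - 18)/(-7))*22 = 20 + (2 - (-1)*(-40 + 3*(-⅓) - 18)/7)*22 = 20 + (2 - (-1)*(-40 - 1 - 18)/7)*22 = 20 + (2 - (-1)*(-59)/7)*22 = 20 + (2 - 1*59/7)*22 = 20 + (2 - 59/7)*22 = 20 - 45/7*22 = 20 - 990/7 = -850/7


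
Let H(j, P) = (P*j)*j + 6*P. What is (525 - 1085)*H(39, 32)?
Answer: -27363840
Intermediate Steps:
H(j, P) = 6*P + P*j**2 (H(j, P) = P*j**2 + 6*P = 6*P + P*j**2)
(525 - 1085)*H(39, 32) = (525 - 1085)*(32*(6 + 39**2)) = -17920*(6 + 1521) = -17920*1527 = -560*48864 = -27363840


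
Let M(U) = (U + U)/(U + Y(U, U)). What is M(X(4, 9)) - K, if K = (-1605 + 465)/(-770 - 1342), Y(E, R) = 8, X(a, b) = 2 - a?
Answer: -637/528 ≈ -1.2064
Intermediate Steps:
M(U) = 2*U/(8 + U) (M(U) = (U + U)/(U + 8) = (2*U)/(8 + U) = 2*U/(8 + U))
K = 95/176 (K = -1140/(-2112) = -1140*(-1/2112) = 95/176 ≈ 0.53977)
M(X(4, 9)) - K = 2*(2 - 1*4)/(8 + (2 - 1*4)) - 1*95/176 = 2*(2 - 4)/(8 + (2 - 4)) - 95/176 = 2*(-2)/(8 - 2) - 95/176 = 2*(-2)/6 - 95/176 = 2*(-2)*(⅙) - 95/176 = -⅔ - 95/176 = -637/528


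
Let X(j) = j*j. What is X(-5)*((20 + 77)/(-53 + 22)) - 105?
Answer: -5680/31 ≈ -183.23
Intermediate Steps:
X(j) = j**2
X(-5)*((20 + 77)/(-53 + 22)) - 105 = (-5)**2*((20 + 77)/(-53 + 22)) - 105 = 25*(97/(-31)) - 105 = 25*(97*(-1/31)) - 105 = 25*(-97/31) - 105 = -2425/31 - 105 = -5680/31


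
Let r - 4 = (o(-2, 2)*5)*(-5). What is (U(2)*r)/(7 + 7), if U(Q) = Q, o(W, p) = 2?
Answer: -46/7 ≈ -6.5714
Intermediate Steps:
r = -46 (r = 4 + (2*5)*(-5) = 4 + 10*(-5) = 4 - 50 = -46)
(U(2)*r)/(7 + 7) = (2*(-46))/(7 + 7) = -92/14 = -92*1/14 = -46/7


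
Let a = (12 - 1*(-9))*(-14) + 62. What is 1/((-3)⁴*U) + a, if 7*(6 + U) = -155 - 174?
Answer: -995977/4293 ≈ -232.00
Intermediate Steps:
U = -53 (U = -6 + (-155 - 174)/7 = -6 + (⅐)*(-329) = -6 - 47 = -53)
a = -232 (a = (12 + 9)*(-14) + 62 = 21*(-14) + 62 = -294 + 62 = -232)
1/((-3)⁴*U) + a = 1/((-3)⁴*(-53)) - 232 = 1/(81*(-53)) - 232 = 1/(-4293) - 232 = -1/4293 - 232 = -995977/4293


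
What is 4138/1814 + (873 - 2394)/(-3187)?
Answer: 7973450/2890609 ≈ 2.7584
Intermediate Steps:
4138/1814 + (873 - 2394)/(-3187) = 4138*(1/1814) - 1521*(-1/3187) = 2069/907 + 1521/3187 = 7973450/2890609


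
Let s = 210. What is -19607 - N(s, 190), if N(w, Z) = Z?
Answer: -19797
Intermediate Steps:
-19607 - N(s, 190) = -19607 - 1*190 = -19607 - 190 = -19797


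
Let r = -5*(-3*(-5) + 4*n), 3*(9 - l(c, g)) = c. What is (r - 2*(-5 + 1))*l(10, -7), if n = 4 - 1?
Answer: -2159/3 ≈ -719.67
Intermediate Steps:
l(c, g) = 9 - c/3
n = 3
r = -135 (r = -5*(-3*(-5) + 4*3) = -5*(15 + 12) = -5*27 = -135)
(r - 2*(-5 + 1))*l(10, -7) = (-135 - 2*(-5 + 1))*(9 - 1/3*10) = (-135 - 2*(-4))*(9 - 10/3) = (-135 + 8)*(17/3) = -127*17/3 = -2159/3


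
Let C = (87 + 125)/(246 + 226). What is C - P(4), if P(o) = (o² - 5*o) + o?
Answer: 53/118 ≈ 0.44915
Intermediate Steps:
P(o) = o² - 4*o
C = 53/118 (C = 212/472 = 212*(1/472) = 53/118 ≈ 0.44915)
C - P(4) = 53/118 - 4*(-4 + 4) = 53/118 - 4*0 = 53/118 - 1*0 = 53/118 + 0 = 53/118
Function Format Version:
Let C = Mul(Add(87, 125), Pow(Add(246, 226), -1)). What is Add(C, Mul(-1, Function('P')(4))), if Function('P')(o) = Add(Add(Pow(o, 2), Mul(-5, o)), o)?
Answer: Rational(53, 118) ≈ 0.44915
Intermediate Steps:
Function('P')(o) = Add(Pow(o, 2), Mul(-4, o))
C = Rational(53, 118) (C = Mul(212, Pow(472, -1)) = Mul(212, Rational(1, 472)) = Rational(53, 118) ≈ 0.44915)
Add(C, Mul(-1, Function('P')(4))) = Add(Rational(53, 118), Mul(-1, Mul(4, Add(-4, 4)))) = Add(Rational(53, 118), Mul(-1, Mul(4, 0))) = Add(Rational(53, 118), Mul(-1, 0)) = Add(Rational(53, 118), 0) = Rational(53, 118)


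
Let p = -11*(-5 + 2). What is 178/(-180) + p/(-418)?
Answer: -913/855 ≈ -1.0678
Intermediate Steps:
p = 33 (p = -11*(-3) = 33)
178/(-180) + p/(-418) = 178/(-180) + 33/(-418) = 178*(-1/180) + 33*(-1/418) = -89/90 - 3/38 = -913/855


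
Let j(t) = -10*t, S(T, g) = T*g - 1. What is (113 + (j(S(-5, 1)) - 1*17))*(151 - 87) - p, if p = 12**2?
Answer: 9840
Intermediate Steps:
S(T, g) = -1 + T*g
p = 144
(113 + (j(S(-5, 1)) - 1*17))*(151 - 87) - p = (113 + (-10*(-1 - 5*1) - 1*17))*(151 - 87) - 1*144 = (113 + (-10*(-1 - 5) - 17))*64 - 144 = (113 + (-10*(-6) - 17))*64 - 144 = (113 + (60 - 17))*64 - 144 = (113 + 43)*64 - 144 = 156*64 - 144 = 9984 - 144 = 9840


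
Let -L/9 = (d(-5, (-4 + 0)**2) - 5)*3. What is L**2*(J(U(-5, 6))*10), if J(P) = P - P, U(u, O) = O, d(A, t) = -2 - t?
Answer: 0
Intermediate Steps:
J(P) = 0
L = 621 (L = -9*((-2 - (-4 + 0)**2) - 5)*3 = -9*((-2 - 1*(-4)**2) - 5)*3 = -9*((-2 - 1*16) - 5)*3 = -9*((-2 - 16) - 5)*3 = -9*(-18 - 5)*3 = -(-207)*3 = -9*(-69) = 621)
L**2*(J(U(-5, 6))*10) = 621**2*(0*10) = 385641*0 = 0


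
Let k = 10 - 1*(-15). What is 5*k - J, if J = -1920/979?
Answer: 124295/979 ≈ 126.96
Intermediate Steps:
k = 25 (k = 10 + 15 = 25)
J = -1920/979 (J = -1920*1/979 = -1920/979 ≈ -1.9612)
5*k - J = 5*25 - 1*(-1920/979) = 125 + 1920/979 = 124295/979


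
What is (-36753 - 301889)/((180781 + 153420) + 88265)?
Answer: -169321/211233 ≈ -0.80158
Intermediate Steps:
(-36753 - 301889)/((180781 + 153420) + 88265) = -338642/(334201 + 88265) = -338642/422466 = -338642*1/422466 = -169321/211233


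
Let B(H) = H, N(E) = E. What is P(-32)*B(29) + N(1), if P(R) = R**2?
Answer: 29697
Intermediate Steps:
P(-32)*B(29) + N(1) = (-32)**2*29 + 1 = 1024*29 + 1 = 29696 + 1 = 29697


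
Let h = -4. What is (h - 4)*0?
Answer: 0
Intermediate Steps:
(h - 4)*0 = (-4 - 4)*0 = -8*0 = 0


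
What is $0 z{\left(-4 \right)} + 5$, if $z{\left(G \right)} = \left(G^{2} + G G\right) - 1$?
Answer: $5$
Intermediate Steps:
$z{\left(G \right)} = -1 + 2 G^{2}$ ($z{\left(G \right)} = \left(G^{2} + G^{2}\right) - 1 = 2 G^{2} - 1 = -1 + 2 G^{2}$)
$0 z{\left(-4 \right)} + 5 = 0 \left(-1 + 2 \left(-4\right)^{2}\right) + 5 = 0 \left(-1 + 2 \cdot 16\right) + 5 = 0 \left(-1 + 32\right) + 5 = 0 \cdot 31 + 5 = 0 + 5 = 5$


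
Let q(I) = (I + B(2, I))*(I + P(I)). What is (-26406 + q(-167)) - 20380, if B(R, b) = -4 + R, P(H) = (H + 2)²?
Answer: -4619588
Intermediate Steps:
P(H) = (2 + H)²
q(I) = (-2 + I)*(I + (2 + I)²) (q(I) = (I + (-4 + 2))*(I + (2 + I)²) = (I - 2)*(I + (2 + I)²) = (-2 + I)*(I + (2 + I)²))
(-26406 + q(-167)) - 20380 = (-26406 + (-8 + (-167)³ - 6*(-167) + 3*(-167)²)) - 20380 = (-26406 + (-8 - 4657463 + 1002 + 3*27889)) - 20380 = (-26406 + (-8 - 4657463 + 1002 + 83667)) - 20380 = (-26406 - 4572802) - 20380 = -4599208 - 20380 = -4619588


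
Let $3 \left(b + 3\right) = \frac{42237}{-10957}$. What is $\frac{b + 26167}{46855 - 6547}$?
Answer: $\frac{286664869}{441654756} \approx 0.64907$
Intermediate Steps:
$b = - \frac{46950}{10957}$ ($b = -3 + \frac{42237 \frac{1}{-10957}}{3} = -3 + \frac{42237 \left(- \frac{1}{10957}\right)}{3} = -3 + \frac{1}{3} \left(- \frac{42237}{10957}\right) = -3 - \frac{14079}{10957} = - \frac{46950}{10957} \approx -4.2849$)
$\frac{b + 26167}{46855 - 6547} = \frac{- \frac{46950}{10957} + 26167}{46855 - 6547} = \frac{286664869}{10957 \cdot 40308} = \frac{286664869}{10957} \cdot \frac{1}{40308} = \frac{286664869}{441654756}$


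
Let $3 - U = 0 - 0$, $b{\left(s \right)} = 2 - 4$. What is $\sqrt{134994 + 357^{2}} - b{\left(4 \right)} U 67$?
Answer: $402 + \sqrt{262443} \approx 914.29$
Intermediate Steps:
$b{\left(s \right)} = -2$
$U = 3$ ($U = 3 - \left(0 - 0\right) = 3 - \left(0 + 0\right) = 3 - 0 = 3 + 0 = 3$)
$\sqrt{134994 + 357^{2}} - b{\left(4 \right)} U 67 = \sqrt{134994 + 357^{2}} - \left(-2\right) 3 \cdot 67 = \sqrt{134994 + 127449} - \left(-6\right) 67 = \sqrt{262443} - -402 = \sqrt{262443} + 402 = 402 + \sqrt{262443}$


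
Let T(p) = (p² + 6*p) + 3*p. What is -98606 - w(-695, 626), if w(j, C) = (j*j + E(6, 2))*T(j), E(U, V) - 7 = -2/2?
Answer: -230294788476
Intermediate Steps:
E(U, V) = 6 (E(U, V) = 7 - 2/2 = 7 - 2*½ = 7 - 1 = 6)
T(p) = p² + 9*p
w(j, C) = j*(6 + j²)*(9 + j) (w(j, C) = (j*j + 6)*(j*(9 + j)) = (j² + 6)*(j*(9 + j)) = (6 + j²)*(j*(9 + j)) = j*(6 + j²)*(9 + j))
-98606 - w(-695, 626) = -98606 - (-695)*(6 + (-695)²)*(9 - 695) = -98606 - (-695)*(6 + 483025)*(-686) = -98606 - (-695)*483031*(-686) = -98606 - 1*230294689870 = -98606 - 230294689870 = -230294788476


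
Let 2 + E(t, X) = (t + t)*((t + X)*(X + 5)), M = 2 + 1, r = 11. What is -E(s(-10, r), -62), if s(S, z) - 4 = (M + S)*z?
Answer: 1123472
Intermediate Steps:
M = 3
s(S, z) = 4 + z*(3 + S) (s(S, z) = 4 + (3 + S)*z = 4 + z*(3 + S))
E(t, X) = -2 + 2*t*(5 + X)*(X + t) (E(t, X) = -2 + (t + t)*((t + X)*(X + 5)) = -2 + (2*t)*((X + t)*(5 + X)) = -2 + (2*t)*((5 + X)*(X + t)) = -2 + 2*t*(5 + X)*(X + t))
-E(s(-10, r), -62) = -(-2 + 10*(4 + 3*11 - 10*11)² + 2*(-62)*(4 + 3*11 - 10*11)² + 2*(4 + 3*11 - 10*11)*(-62)² + 10*(-62)*(4 + 3*11 - 10*11)) = -(-2 + 10*(4 + 33 - 110)² + 2*(-62)*(4 + 33 - 110)² + 2*(4 + 33 - 110)*3844 + 10*(-62)*(4 + 33 - 110)) = -(-2 + 10*(-73)² + 2*(-62)*(-73)² + 2*(-73)*3844 + 10*(-62)*(-73)) = -(-2 + 10*5329 + 2*(-62)*5329 - 561224 + 45260) = -(-2 + 53290 - 660796 - 561224 + 45260) = -1*(-1123472) = 1123472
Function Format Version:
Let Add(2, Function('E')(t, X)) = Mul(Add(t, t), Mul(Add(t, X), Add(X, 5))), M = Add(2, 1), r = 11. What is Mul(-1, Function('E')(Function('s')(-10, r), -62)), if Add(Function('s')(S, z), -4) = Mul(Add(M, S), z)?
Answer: 1123472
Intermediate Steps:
M = 3
Function('s')(S, z) = Add(4, Mul(z, Add(3, S))) (Function('s')(S, z) = Add(4, Mul(Add(3, S), z)) = Add(4, Mul(z, Add(3, S))))
Function('E')(t, X) = Add(-2, Mul(2, t, Add(5, X), Add(X, t))) (Function('E')(t, X) = Add(-2, Mul(Add(t, t), Mul(Add(t, X), Add(X, 5)))) = Add(-2, Mul(Mul(2, t), Mul(Add(X, t), Add(5, X)))) = Add(-2, Mul(Mul(2, t), Mul(Add(5, X), Add(X, t)))) = Add(-2, Mul(2, t, Add(5, X), Add(X, t))))
Mul(-1, Function('E')(Function('s')(-10, r), -62)) = Mul(-1, Add(-2, Mul(10, Pow(Add(4, Mul(3, 11), Mul(-10, 11)), 2)), Mul(2, -62, Pow(Add(4, Mul(3, 11), Mul(-10, 11)), 2)), Mul(2, Add(4, Mul(3, 11), Mul(-10, 11)), Pow(-62, 2)), Mul(10, -62, Add(4, Mul(3, 11), Mul(-10, 11))))) = Mul(-1, Add(-2, Mul(10, Pow(Add(4, 33, -110), 2)), Mul(2, -62, Pow(Add(4, 33, -110), 2)), Mul(2, Add(4, 33, -110), 3844), Mul(10, -62, Add(4, 33, -110)))) = Mul(-1, Add(-2, Mul(10, Pow(-73, 2)), Mul(2, -62, Pow(-73, 2)), Mul(2, -73, 3844), Mul(10, -62, -73))) = Mul(-1, Add(-2, Mul(10, 5329), Mul(2, -62, 5329), -561224, 45260)) = Mul(-1, Add(-2, 53290, -660796, -561224, 45260)) = Mul(-1, -1123472) = 1123472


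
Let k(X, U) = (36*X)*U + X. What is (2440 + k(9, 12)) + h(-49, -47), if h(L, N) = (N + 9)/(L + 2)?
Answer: 297877/47 ≈ 6337.8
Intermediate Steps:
h(L, N) = (9 + N)/(2 + L)
k(X, U) = X + 36*U*X (k(X, U) = 36*U*X + X = X + 36*U*X)
(2440 + k(9, 12)) + h(-49, -47) = (2440 + 9*(1 + 36*12)) + (9 - 47)/(2 - 49) = (2440 + 9*(1 + 432)) - 38/(-47) = (2440 + 9*433) - 1/47*(-38) = (2440 + 3897) + 38/47 = 6337 + 38/47 = 297877/47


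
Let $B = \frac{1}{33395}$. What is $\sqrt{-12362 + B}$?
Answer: $\frac{i \sqrt{13786424087655}}{33395} \approx 111.18 i$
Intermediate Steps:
$B = \frac{1}{33395} \approx 2.9945 \cdot 10^{-5}$
$\sqrt{-12362 + B} = \sqrt{-12362 + \frac{1}{33395}} = \sqrt{- \frac{412828989}{33395}} = \frac{i \sqrt{13786424087655}}{33395}$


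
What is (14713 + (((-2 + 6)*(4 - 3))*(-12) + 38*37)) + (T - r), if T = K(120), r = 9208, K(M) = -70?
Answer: 6793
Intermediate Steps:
T = -70
(14713 + (((-2 + 6)*(4 - 3))*(-12) + 38*37)) + (T - r) = (14713 + (((-2 + 6)*(4 - 3))*(-12) + 38*37)) + (-70 - 1*9208) = (14713 + ((4*1)*(-12) + 1406)) + (-70 - 9208) = (14713 + (4*(-12) + 1406)) - 9278 = (14713 + (-48 + 1406)) - 9278 = (14713 + 1358) - 9278 = 16071 - 9278 = 6793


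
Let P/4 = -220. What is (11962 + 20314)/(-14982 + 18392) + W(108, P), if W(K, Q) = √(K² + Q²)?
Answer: 16138/1705 + 4*√49129 ≈ 896.07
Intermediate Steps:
P = -880 (P = 4*(-220) = -880)
(11962 + 20314)/(-14982 + 18392) + W(108, P) = (11962 + 20314)/(-14982 + 18392) + √(108² + (-880)²) = 32276/3410 + √(11664 + 774400) = 32276*(1/3410) + √786064 = 16138/1705 + 4*√49129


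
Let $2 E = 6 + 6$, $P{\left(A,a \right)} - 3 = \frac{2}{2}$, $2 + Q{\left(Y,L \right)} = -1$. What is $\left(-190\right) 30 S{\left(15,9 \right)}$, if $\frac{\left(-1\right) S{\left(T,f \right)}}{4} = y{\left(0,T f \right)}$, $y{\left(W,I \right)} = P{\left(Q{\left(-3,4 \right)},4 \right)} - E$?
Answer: $-45600$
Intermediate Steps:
$Q{\left(Y,L \right)} = -3$ ($Q{\left(Y,L \right)} = -2 - 1 = -3$)
$P{\left(A,a \right)} = 4$ ($P{\left(A,a \right)} = 3 + \frac{2}{2} = 3 + 2 \cdot \frac{1}{2} = 3 + 1 = 4$)
$E = 6$ ($E = \frac{6 + 6}{2} = \frac{1}{2} \cdot 12 = 6$)
$y{\left(W,I \right)} = -2$ ($y{\left(W,I \right)} = 4 - 6 = -2$)
$S{\left(T,f \right)} = 8$ ($S{\left(T,f \right)} = \left(-4\right) \left(-2\right) = 8$)
$\left(-190\right) 30 S{\left(15,9 \right)} = \left(-190\right) 30 \cdot 8 = \left(-5700\right) 8 = -45600$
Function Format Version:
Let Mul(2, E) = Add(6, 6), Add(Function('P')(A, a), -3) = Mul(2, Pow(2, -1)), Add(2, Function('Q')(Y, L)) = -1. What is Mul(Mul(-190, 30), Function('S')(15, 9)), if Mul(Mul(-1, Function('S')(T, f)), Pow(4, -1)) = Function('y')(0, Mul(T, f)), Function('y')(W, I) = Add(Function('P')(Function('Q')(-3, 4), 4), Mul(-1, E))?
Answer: -45600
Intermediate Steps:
Function('Q')(Y, L) = -3 (Function('Q')(Y, L) = Add(-2, -1) = -3)
Function('P')(A, a) = 4 (Function('P')(A, a) = Add(3, Mul(2, Pow(2, -1))) = Add(3, Mul(2, Rational(1, 2))) = Add(3, 1) = 4)
E = 6 (E = Mul(Rational(1, 2), Add(6, 6)) = Mul(Rational(1, 2), 12) = 6)
Function('y')(W, I) = -2 (Function('y')(W, I) = Add(4, Mul(-1, 6)) = Add(4, -6) = -2)
Function('S')(T, f) = 8 (Function('S')(T, f) = Mul(-4, -2) = 8)
Mul(Mul(-190, 30), Function('S')(15, 9)) = Mul(Mul(-190, 30), 8) = Mul(-5700, 8) = -45600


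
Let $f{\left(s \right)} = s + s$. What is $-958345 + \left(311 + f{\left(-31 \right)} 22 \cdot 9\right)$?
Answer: $-970310$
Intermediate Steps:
$f{\left(s \right)} = 2 s$
$-958345 + \left(311 + f{\left(-31 \right)} 22 \cdot 9\right) = -958345 + \left(311 + 2 \left(-31\right) 22 \cdot 9\right) = -958345 + \left(311 - 12276\right) = -958345 - 11965 = -970310$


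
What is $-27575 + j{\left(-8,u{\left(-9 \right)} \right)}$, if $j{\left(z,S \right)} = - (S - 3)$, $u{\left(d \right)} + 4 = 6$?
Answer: $-27574$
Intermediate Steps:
$u{\left(d \right)} = 2$ ($u{\left(d \right)} = -4 + 6 = 2$)
$j{\left(z,S \right)} = 3 - S$ ($j{\left(z,S \right)} = - (S - 3) = - (-3 + S) = 3 - S$)
$-27575 + j{\left(-8,u{\left(-9 \right)} \right)} = -27575 + \left(3 - 2\right) = -27575 + 1 = -27574$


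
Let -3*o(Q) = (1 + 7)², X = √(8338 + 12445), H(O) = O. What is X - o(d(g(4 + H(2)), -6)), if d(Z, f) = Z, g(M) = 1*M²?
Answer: 64/3 + √20783 ≈ 165.50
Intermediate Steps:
g(M) = M²
X = √20783 ≈ 144.16
o(Q) = -64/3 (o(Q) = -(1 + 7)²/3 = -⅓*8² = -⅓*64 = -64/3)
X - o(d(g(4 + H(2)), -6)) = √20783 - 1*(-64/3) = √20783 + 64/3 = 64/3 + √20783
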